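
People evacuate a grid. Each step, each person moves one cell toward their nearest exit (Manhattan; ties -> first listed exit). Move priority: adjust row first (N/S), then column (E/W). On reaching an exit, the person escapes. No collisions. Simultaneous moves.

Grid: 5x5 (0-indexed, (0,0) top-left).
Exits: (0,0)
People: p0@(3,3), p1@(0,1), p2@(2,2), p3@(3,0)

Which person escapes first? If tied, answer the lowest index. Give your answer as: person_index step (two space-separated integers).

Answer: 1 1

Derivation:
Step 1: p0:(3,3)->(2,3) | p1:(0,1)->(0,0)->EXIT | p2:(2,2)->(1,2) | p3:(3,0)->(2,0)
Step 2: p0:(2,3)->(1,3) | p1:escaped | p2:(1,2)->(0,2) | p3:(2,0)->(1,0)
Step 3: p0:(1,3)->(0,3) | p1:escaped | p2:(0,2)->(0,1) | p3:(1,0)->(0,0)->EXIT
Step 4: p0:(0,3)->(0,2) | p1:escaped | p2:(0,1)->(0,0)->EXIT | p3:escaped
Step 5: p0:(0,2)->(0,1) | p1:escaped | p2:escaped | p3:escaped
Step 6: p0:(0,1)->(0,0)->EXIT | p1:escaped | p2:escaped | p3:escaped
Exit steps: [6, 1, 4, 3]
First to escape: p1 at step 1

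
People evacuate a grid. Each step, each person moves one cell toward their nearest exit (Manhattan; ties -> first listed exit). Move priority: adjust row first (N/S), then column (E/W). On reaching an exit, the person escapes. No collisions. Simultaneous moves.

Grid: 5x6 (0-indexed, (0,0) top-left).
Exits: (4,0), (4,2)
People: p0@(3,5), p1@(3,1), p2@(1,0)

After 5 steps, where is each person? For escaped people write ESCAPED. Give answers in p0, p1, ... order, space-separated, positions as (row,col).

Step 1: p0:(3,5)->(4,5) | p1:(3,1)->(4,1) | p2:(1,0)->(2,0)
Step 2: p0:(4,5)->(4,4) | p1:(4,1)->(4,0)->EXIT | p2:(2,0)->(3,0)
Step 3: p0:(4,4)->(4,3) | p1:escaped | p2:(3,0)->(4,0)->EXIT
Step 4: p0:(4,3)->(4,2)->EXIT | p1:escaped | p2:escaped

ESCAPED ESCAPED ESCAPED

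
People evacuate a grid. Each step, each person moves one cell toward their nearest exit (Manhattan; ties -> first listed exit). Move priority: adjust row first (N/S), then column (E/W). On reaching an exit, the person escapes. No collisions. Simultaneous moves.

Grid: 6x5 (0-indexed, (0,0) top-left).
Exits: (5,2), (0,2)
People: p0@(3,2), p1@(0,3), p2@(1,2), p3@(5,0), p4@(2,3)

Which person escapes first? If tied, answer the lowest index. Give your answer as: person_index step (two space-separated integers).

Step 1: p0:(3,2)->(4,2) | p1:(0,3)->(0,2)->EXIT | p2:(1,2)->(0,2)->EXIT | p3:(5,0)->(5,1) | p4:(2,3)->(1,3)
Step 2: p0:(4,2)->(5,2)->EXIT | p1:escaped | p2:escaped | p3:(5,1)->(5,2)->EXIT | p4:(1,3)->(0,3)
Step 3: p0:escaped | p1:escaped | p2:escaped | p3:escaped | p4:(0,3)->(0,2)->EXIT
Exit steps: [2, 1, 1, 2, 3]
First to escape: p1 at step 1

Answer: 1 1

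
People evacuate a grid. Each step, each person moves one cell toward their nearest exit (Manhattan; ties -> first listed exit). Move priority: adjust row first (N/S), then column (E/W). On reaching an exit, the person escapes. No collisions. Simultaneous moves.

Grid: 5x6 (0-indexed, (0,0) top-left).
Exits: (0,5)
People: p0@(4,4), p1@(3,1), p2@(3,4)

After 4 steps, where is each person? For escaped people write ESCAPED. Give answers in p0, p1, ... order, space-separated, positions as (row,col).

Step 1: p0:(4,4)->(3,4) | p1:(3,1)->(2,1) | p2:(3,4)->(2,4)
Step 2: p0:(3,4)->(2,4) | p1:(2,1)->(1,1) | p2:(2,4)->(1,4)
Step 3: p0:(2,4)->(1,4) | p1:(1,1)->(0,1) | p2:(1,4)->(0,4)
Step 4: p0:(1,4)->(0,4) | p1:(0,1)->(0,2) | p2:(0,4)->(0,5)->EXIT

(0,4) (0,2) ESCAPED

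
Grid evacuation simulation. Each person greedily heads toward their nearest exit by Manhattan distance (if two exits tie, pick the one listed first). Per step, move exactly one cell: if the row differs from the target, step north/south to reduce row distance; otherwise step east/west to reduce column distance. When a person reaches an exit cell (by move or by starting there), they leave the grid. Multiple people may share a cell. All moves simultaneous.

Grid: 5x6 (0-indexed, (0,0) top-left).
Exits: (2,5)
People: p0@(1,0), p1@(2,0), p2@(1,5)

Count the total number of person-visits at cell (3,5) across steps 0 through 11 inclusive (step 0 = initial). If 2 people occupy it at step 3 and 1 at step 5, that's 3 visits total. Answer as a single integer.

Answer: 0

Derivation:
Step 0: p0@(1,0) p1@(2,0) p2@(1,5) -> at (3,5): 0 [-], cum=0
Step 1: p0@(2,0) p1@(2,1) p2@ESC -> at (3,5): 0 [-], cum=0
Step 2: p0@(2,1) p1@(2,2) p2@ESC -> at (3,5): 0 [-], cum=0
Step 3: p0@(2,2) p1@(2,3) p2@ESC -> at (3,5): 0 [-], cum=0
Step 4: p0@(2,3) p1@(2,4) p2@ESC -> at (3,5): 0 [-], cum=0
Step 5: p0@(2,4) p1@ESC p2@ESC -> at (3,5): 0 [-], cum=0
Step 6: p0@ESC p1@ESC p2@ESC -> at (3,5): 0 [-], cum=0
Total visits = 0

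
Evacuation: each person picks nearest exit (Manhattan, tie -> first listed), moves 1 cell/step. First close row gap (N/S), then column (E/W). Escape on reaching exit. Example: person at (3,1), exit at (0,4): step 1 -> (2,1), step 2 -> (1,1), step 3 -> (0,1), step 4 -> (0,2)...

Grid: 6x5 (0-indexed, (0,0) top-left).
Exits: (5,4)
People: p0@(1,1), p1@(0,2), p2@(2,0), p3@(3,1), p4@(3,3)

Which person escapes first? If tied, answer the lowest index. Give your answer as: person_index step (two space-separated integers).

Step 1: p0:(1,1)->(2,1) | p1:(0,2)->(1,2) | p2:(2,0)->(3,0) | p3:(3,1)->(4,1) | p4:(3,3)->(4,3)
Step 2: p0:(2,1)->(3,1) | p1:(1,2)->(2,2) | p2:(3,0)->(4,0) | p3:(4,1)->(5,1) | p4:(4,3)->(5,3)
Step 3: p0:(3,1)->(4,1) | p1:(2,2)->(3,2) | p2:(4,0)->(5,0) | p3:(5,1)->(5,2) | p4:(5,3)->(5,4)->EXIT
Step 4: p0:(4,1)->(5,1) | p1:(3,2)->(4,2) | p2:(5,0)->(5,1) | p3:(5,2)->(5,3) | p4:escaped
Step 5: p0:(5,1)->(5,2) | p1:(4,2)->(5,2) | p2:(5,1)->(5,2) | p3:(5,3)->(5,4)->EXIT | p4:escaped
Step 6: p0:(5,2)->(5,3) | p1:(5,2)->(5,3) | p2:(5,2)->(5,3) | p3:escaped | p4:escaped
Step 7: p0:(5,3)->(5,4)->EXIT | p1:(5,3)->(5,4)->EXIT | p2:(5,3)->(5,4)->EXIT | p3:escaped | p4:escaped
Exit steps: [7, 7, 7, 5, 3]
First to escape: p4 at step 3

Answer: 4 3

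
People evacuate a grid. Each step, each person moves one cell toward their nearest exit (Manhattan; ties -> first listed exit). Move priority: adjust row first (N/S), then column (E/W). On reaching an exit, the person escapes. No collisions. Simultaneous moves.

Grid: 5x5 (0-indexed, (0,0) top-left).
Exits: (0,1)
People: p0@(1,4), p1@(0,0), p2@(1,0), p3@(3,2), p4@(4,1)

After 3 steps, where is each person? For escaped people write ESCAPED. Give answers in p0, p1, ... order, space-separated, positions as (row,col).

Step 1: p0:(1,4)->(0,4) | p1:(0,0)->(0,1)->EXIT | p2:(1,0)->(0,0) | p3:(3,2)->(2,2) | p4:(4,1)->(3,1)
Step 2: p0:(0,4)->(0,3) | p1:escaped | p2:(0,0)->(0,1)->EXIT | p3:(2,2)->(1,2) | p4:(3,1)->(2,1)
Step 3: p0:(0,3)->(0,2) | p1:escaped | p2:escaped | p3:(1,2)->(0,2) | p4:(2,1)->(1,1)

(0,2) ESCAPED ESCAPED (0,2) (1,1)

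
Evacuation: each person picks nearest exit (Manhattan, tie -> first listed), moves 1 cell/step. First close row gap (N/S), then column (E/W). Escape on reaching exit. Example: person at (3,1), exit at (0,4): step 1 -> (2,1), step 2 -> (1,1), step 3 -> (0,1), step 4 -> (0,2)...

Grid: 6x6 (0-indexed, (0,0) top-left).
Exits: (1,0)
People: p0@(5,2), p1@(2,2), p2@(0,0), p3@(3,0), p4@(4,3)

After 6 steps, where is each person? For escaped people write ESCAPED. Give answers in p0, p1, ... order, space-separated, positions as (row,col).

Step 1: p0:(5,2)->(4,2) | p1:(2,2)->(1,2) | p2:(0,0)->(1,0)->EXIT | p3:(3,0)->(2,0) | p4:(4,3)->(3,3)
Step 2: p0:(4,2)->(3,2) | p1:(1,2)->(1,1) | p2:escaped | p3:(2,0)->(1,0)->EXIT | p4:(3,3)->(2,3)
Step 3: p0:(3,2)->(2,2) | p1:(1,1)->(1,0)->EXIT | p2:escaped | p3:escaped | p4:(2,3)->(1,3)
Step 4: p0:(2,2)->(1,2) | p1:escaped | p2:escaped | p3:escaped | p4:(1,3)->(1,2)
Step 5: p0:(1,2)->(1,1) | p1:escaped | p2:escaped | p3:escaped | p4:(1,2)->(1,1)
Step 6: p0:(1,1)->(1,0)->EXIT | p1:escaped | p2:escaped | p3:escaped | p4:(1,1)->(1,0)->EXIT

ESCAPED ESCAPED ESCAPED ESCAPED ESCAPED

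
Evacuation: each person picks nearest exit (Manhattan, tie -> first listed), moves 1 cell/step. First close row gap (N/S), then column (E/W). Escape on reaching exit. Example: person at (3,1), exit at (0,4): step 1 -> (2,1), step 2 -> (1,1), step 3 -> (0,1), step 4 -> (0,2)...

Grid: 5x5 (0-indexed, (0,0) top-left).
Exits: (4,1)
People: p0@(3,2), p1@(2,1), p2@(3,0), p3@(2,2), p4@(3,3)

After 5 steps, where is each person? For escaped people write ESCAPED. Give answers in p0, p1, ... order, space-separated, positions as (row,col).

Step 1: p0:(3,2)->(4,2) | p1:(2,1)->(3,1) | p2:(3,0)->(4,0) | p3:(2,2)->(3,2) | p4:(3,3)->(4,3)
Step 2: p0:(4,2)->(4,1)->EXIT | p1:(3,1)->(4,1)->EXIT | p2:(4,0)->(4,1)->EXIT | p3:(3,2)->(4,2) | p4:(4,3)->(4,2)
Step 3: p0:escaped | p1:escaped | p2:escaped | p3:(4,2)->(4,1)->EXIT | p4:(4,2)->(4,1)->EXIT

ESCAPED ESCAPED ESCAPED ESCAPED ESCAPED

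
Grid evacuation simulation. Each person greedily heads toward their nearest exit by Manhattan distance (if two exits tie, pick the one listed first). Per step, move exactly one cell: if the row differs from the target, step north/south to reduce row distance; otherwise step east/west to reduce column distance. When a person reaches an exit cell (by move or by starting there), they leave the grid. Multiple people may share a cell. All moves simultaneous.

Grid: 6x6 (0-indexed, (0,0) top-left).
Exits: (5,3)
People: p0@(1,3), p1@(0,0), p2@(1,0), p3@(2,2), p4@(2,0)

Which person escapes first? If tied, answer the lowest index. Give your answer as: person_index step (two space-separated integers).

Step 1: p0:(1,3)->(2,3) | p1:(0,0)->(1,0) | p2:(1,0)->(2,0) | p3:(2,2)->(3,2) | p4:(2,0)->(3,0)
Step 2: p0:(2,3)->(3,3) | p1:(1,0)->(2,0) | p2:(2,0)->(3,0) | p3:(3,2)->(4,2) | p4:(3,0)->(4,0)
Step 3: p0:(3,3)->(4,3) | p1:(2,0)->(3,0) | p2:(3,0)->(4,0) | p3:(4,2)->(5,2) | p4:(4,0)->(5,0)
Step 4: p0:(4,3)->(5,3)->EXIT | p1:(3,0)->(4,0) | p2:(4,0)->(5,0) | p3:(5,2)->(5,3)->EXIT | p4:(5,0)->(5,1)
Step 5: p0:escaped | p1:(4,0)->(5,0) | p2:(5,0)->(5,1) | p3:escaped | p4:(5,1)->(5,2)
Step 6: p0:escaped | p1:(5,0)->(5,1) | p2:(5,1)->(5,2) | p3:escaped | p4:(5,2)->(5,3)->EXIT
Step 7: p0:escaped | p1:(5,1)->(5,2) | p2:(5,2)->(5,3)->EXIT | p3:escaped | p4:escaped
Step 8: p0:escaped | p1:(5,2)->(5,3)->EXIT | p2:escaped | p3:escaped | p4:escaped
Exit steps: [4, 8, 7, 4, 6]
First to escape: p0 at step 4

Answer: 0 4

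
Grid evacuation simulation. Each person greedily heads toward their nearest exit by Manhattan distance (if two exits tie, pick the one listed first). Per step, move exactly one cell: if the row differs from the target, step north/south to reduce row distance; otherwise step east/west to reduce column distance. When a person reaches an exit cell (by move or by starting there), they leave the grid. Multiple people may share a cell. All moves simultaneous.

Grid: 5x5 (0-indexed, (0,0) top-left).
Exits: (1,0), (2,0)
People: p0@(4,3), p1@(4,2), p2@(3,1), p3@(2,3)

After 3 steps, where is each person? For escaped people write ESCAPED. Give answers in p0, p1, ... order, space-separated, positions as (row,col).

Step 1: p0:(4,3)->(3,3) | p1:(4,2)->(3,2) | p2:(3,1)->(2,1) | p3:(2,3)->(2,2)
Step 2: p0:(3,3)->(2,3) | p1:(3,2)->(2,2) | p2:(2,1)->(2,0)->EXIT | p3:(2,2)->(2,1)
Step 3: p0:(2,3)->(2,2) | p1:(2,2)->(2,1) | p2:escaped | p3:(2,1)->(2,0)->EXIT

(2,2) (2,1) ESCAPED ESCAPED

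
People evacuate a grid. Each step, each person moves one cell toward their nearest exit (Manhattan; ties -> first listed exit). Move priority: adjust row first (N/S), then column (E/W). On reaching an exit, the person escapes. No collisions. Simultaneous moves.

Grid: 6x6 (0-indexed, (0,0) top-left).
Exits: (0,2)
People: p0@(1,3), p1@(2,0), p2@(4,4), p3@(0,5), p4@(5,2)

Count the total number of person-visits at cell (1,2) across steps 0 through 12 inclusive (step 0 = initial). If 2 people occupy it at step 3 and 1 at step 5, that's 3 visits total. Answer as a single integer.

Answer: 1

Derivation:
Step 0: p0@(1,3) p1@(2,0) p2@(4,4) p3@(0,5) p4@(5,2) -> at (1,2): 0 [-], cum=0
Step 1: p0@(0,3) p1@(1,0) p2@(3,4) p3@(0,4) p4@(4,2) -> at (1,2): 0 [-], cum=0
Step 2: p0@ESC p1@(0,0) p2@(2,4) p3@(0,3) p4@(3,2) -> at (1,2): 0 [-], cum=0
Step 3: p0@ESC p1@(0,1) p2@(1,4) p3@ESC p4@(2,2) -> at (1,2): 0 [-], cum=0
Step 4: p0@ESC p1@ESC p2@(0,4) p3@ESC p4@(1,2) -> at (1,2): 1 [p4], cum=1
Step 5: p0@ESC p1@ESC p2@(0,3) p3@ESC p4@ESC -> at (1,2): 0 [-], cum=1
Step 6: p0@ESC p1@ESC p2@ESC p3@ESC p4@ESC -> at (1,2): 0 [-], cum=1
Total visits = 1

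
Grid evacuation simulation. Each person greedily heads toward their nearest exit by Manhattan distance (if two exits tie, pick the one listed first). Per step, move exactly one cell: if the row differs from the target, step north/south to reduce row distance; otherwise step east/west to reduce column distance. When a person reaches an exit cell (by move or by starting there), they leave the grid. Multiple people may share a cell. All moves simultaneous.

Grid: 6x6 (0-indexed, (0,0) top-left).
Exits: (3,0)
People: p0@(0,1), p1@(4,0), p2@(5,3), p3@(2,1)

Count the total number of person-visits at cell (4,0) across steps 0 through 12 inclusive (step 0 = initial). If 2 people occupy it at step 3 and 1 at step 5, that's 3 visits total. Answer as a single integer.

Answer: 1

Derivation:
Step 0: p0@(0,1) p1@(4,0) p2@(5,3) p3@(2,1) -> at (4,0): 1 [p1], cum=1
Step 1: p0@(1,1) p1@ESC p2@(4,3) p3@(3,1) -> at (4,0): 0 [-], cum=1
Step 2: p0@(2,1) p1@ESC p2@(3,3) p3@ESC -> at (4,0): 0 [-], cum=1
Step 3: p0@(3,1) p1@ESC p2@(3,2) p3@ESC -> at (4,0): 0 [-], cum=1
Step 4: p0@ESC p1@ESC p2@(3,1) p3@ESC -> at (4,0): 0 [-], cum=1
Step 5: p0@ESC p1@ESC p2@ESC p3@ESC -> at (4,0): 0 [-], cum=1
Total visits = 1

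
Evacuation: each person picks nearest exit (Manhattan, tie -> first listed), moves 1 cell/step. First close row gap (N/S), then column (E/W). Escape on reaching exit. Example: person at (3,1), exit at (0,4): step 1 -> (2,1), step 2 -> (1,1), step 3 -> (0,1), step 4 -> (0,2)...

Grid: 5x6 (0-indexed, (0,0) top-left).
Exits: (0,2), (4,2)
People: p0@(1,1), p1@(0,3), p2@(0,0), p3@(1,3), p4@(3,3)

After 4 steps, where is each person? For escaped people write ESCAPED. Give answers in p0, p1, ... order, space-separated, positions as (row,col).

Step 1: p0:(1,1)->(0,1) | p1:(0,3)->(0,2)->EXIT | p2:(0,0)->(0,1) | p3:(1,3)->(0,3) | p4:(3,3)->(4,3)
Step 2: p0:(0,1)->(0,2)->EXIT | p1:escaped | p2:(0,1)->(0,2)->EXIT | p3:(0,3)->(0,2)->EXIT | p4:(4,3)->(4,2)->EXIT

ESCAPED ESCAPED ESCAPED ESCAPED ESCAPED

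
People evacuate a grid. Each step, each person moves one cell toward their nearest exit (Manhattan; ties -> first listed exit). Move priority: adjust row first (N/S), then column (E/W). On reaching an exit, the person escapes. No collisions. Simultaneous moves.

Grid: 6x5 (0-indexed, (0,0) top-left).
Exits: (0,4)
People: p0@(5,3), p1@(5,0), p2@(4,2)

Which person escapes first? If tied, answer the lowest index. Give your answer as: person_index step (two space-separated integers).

Answer: 0 6

Derivation:
Step 1: p0:(5,3)->(4,3) | p1:(5,0)->(4,0) | p2:(4,2)->(3,2)
Step 2: p0:(4,3)->(3,3) | p1:(4,0)->(3,0) | p2:(3,2)->(2,2)
Step 3: p0:(3,3)->(2,3) | p1:(3,0)->(2,0) | p2:(2,2)->(1,2)
Step 4: p0:(2,3)->(1,3) | p1:(2,0)->(1,0) | p2:(1,2)->(0,2)
Step 5: p0:(1,3)->(0,3) | p1:(1,0)->(0,0) | p2:(0,2)->(0,3)
Step 6: p0:(0,3)->(0,4)->EXIT | p1:(0,0)->(0,1) | p2:(0,3)->(0,4)->EXIT
Step 7: p0:escaped | p1:(0,1)->(0,2) | p2:escaped
Step 8: p0:escaped | p1:(0,2)->(0,3) | p2:escaped
Step 9: p0:escaped | p1:(0,3)->(0,4)->EXIT | p2:escaped
Exit steps: [6, 9, 6]
First to escape: p0 at step 6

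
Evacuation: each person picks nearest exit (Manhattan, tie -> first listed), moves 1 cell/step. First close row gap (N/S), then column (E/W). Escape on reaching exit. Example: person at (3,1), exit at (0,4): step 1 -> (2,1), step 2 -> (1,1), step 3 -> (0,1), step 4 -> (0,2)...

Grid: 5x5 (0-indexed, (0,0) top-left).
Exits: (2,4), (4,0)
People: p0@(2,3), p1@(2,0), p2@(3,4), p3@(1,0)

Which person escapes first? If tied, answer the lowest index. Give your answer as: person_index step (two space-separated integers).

Answer: 0 1

Derivation:
Step 1: p0:(2,3)->(2,4)->EXIT | p1:(2,0)->(3,0) | p2:(3,4)->(2,4)->EXIT | p3:(1,0)->(2,0)
Step 2: p0:escaped | p1:(3,0)->(4,0)->EXIT | p2:escaped | p3:(2,0)->(3,0)
Step 3: p0:escaped | p1:escaped | p2:escaped | p3:(3,0)->(4,0)->EXIT
Exit steps: [1, 2, 1, 3]
First to escape: p0 at step 1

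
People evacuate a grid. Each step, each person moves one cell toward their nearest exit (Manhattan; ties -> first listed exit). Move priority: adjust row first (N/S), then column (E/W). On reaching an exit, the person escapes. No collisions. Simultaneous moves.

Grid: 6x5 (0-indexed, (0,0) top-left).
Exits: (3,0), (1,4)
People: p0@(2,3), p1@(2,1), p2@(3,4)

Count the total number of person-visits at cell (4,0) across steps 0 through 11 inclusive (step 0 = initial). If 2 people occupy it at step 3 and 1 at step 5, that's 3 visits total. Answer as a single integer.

Answer: 0

Derivation:
Step 0: p0@(2,3) p1@(2,1) p2@(3,4) -> at (4,0): 0 [-], cum=0
Step 1: p0@(1,3) p1@(3,1) p2@(2,4) -> at (4,0): 0 [-], cum=0
Step 2: p0@ESC p1@ESC p2@ESC -> at (4,0): 0 [-], cum=0
Total visits = 0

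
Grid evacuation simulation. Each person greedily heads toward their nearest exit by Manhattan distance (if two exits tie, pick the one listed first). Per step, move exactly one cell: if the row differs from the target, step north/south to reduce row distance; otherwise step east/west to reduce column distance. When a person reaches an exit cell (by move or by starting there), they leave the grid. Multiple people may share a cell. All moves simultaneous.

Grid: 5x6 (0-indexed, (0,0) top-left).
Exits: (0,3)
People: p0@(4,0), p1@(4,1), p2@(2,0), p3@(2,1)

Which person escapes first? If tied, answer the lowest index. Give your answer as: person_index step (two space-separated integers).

Step 1: p0:(4,0)->(3,0) | p1:(4,1)->(3,1) | p2:(2,0)->(1,0) | p3:(2,1)->(1,1)
Step 2: p0:(3,0)->(2,0) | p1:(3,1)->(2,1) | p2:(1,0)->(0,0) | p3:(1,1)->(0,1)
Step 3: p0:(2,0)->(1,0) | p1:(2,1)->(1,1) | p2:(0,0)->(0,1) | p3:(0,1)->(0,2)
Step 4: p0:(1,0)->(0,0) | p1:(1,1)->(0,1) | p2:(0,1)->(0,2) | p3:(0,2)->(0,3)->EXIT
Step 5: p0:(0,0)->(0,1) | p1:(0,1)->(0,2) | p2:(0,2)->(0,3)->EXIT | p3:escaped
Step 6: p0:(0,1)->(0,2) | p1:(0,2)->(0,3)->EXIT | p2:escaped | p3:escaped
Step 7: p0:(0,2)->(0,3)->EXIT | p1:escaped | p2:escaped | p3:escaped
Exit steps: [7, 6, 5, 4]
First to escape: p3 at step 4

Answer: 3 4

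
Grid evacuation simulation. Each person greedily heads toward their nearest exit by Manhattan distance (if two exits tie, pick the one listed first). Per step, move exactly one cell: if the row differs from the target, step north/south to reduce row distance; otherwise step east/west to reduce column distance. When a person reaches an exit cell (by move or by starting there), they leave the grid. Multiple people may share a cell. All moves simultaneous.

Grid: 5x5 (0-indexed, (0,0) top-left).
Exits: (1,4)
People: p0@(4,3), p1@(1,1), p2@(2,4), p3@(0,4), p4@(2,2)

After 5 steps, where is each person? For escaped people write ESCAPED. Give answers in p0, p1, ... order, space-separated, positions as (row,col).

Step 1: p0:(4,3)->(3,3) | p1:(1,1)->(1,2) | p2:(2,4)->(1,4)->EXIT | p3:(0,4)->(1,4)->EXIT | p4:(2,2)->(1,2)
Step 2: p0:(3,3)->(2,3) | p1:(1,2)->(1,3) | p2:escaped | p3:escaped | p4:(1,2)->(1,3)
Step 3: p0:(2,3)->(1,3) | p1:(1,3)->(1,4)->EXIT | p2:escaped | p3:escaped | p4:(1,3)->(1,4)->EXIT
Step 4: p0:(1,3)->(1,4)->EXIT | p1:escaped | p2:escaped | p3:escaped | p4:escaped

ESCAPED ESCAPED ESCAPED ESCAPED ESCAPED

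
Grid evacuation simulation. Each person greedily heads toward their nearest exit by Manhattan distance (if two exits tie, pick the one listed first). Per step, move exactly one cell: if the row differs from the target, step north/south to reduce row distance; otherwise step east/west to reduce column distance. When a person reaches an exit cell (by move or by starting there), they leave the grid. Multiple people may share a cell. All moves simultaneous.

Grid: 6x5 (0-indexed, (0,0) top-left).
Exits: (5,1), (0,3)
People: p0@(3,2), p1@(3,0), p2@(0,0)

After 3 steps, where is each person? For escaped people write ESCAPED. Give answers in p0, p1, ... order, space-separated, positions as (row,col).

Step 1: p0:(3,2)->(4,2) | p1:(3,0)->(4,0) | p2:(0,0)->(0,1)
Step 2: p0:(4,2)->(5,2) | p1:(4,0)->(5,0) | p2:(0,1)->(0,2)
Step 3: p0:(5,2)->(5,1)->EXIT | p1:(5,0)->(5,1)->EXIT | p2:(0,2)->(0,3)->EXIT

ESCAPED ESCAPED ESCAPED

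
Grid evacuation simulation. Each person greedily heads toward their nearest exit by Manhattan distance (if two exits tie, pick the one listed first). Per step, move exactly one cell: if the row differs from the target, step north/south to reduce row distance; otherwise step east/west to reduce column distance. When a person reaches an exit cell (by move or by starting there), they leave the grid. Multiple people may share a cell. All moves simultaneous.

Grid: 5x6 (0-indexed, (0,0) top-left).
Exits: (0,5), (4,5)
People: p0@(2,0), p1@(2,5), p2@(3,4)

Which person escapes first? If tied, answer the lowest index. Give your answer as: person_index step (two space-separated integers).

Step 1: p0:(2,0)->(1,0) | p1:(2,5)->(1,5) | p2:(3,4)->(4,4)
Step 2: p0:(1,0)->(0,0) | p1:(1,5)->(0,5)->EXIT | p2:(4,4)->(4,5)->EXIT
Step 3: p0:(0,0)->(0,1) | p1:escaped | p2:escaped
Step 4: p0:(0,1)->(0,2) | p1:escaped | p2:escaped
Step 5: p0:(0,2)->(0,3) | p1:escaped | p2:escaped
Step 6: p0:(0,3)->(0,4) | p1:escaped | p2:escaped
Step 7: p0:(0,4)->(0,5)->EXIT | p1:escaped | p2:escaped
Exit steps: [7, 2, 2]
First to escape: p1 at step 2

Answer: 1 2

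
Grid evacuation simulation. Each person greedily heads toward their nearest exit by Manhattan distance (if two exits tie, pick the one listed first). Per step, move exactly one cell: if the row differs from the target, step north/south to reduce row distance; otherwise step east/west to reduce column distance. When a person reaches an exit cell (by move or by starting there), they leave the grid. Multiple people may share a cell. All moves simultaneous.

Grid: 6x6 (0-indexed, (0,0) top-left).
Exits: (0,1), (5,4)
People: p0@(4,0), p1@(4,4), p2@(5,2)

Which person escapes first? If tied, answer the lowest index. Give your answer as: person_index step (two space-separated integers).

Answer: 1 1

Derivation:
Step 1: p0:(4,0)->(3,0) | p1:(4,4)->(5,4)->EXIT | p2:(5,2)->(5,3)
Step 2: p0:(3,0)->(2,0) | p1:escaped | p2:(5,3)->(5,4)->EXIT
Step 3: p0:(2,0)->(1,0) | p1:escaped | p2:escaped
Step 4: p0:(1,0)->(0,0) | p1:escaped | p2:escaped
Step 5: p0:(0,0)->(0,1)->EXIT | p1:escaped | p2:escaped
Exit steps: [5, 1, 2]
First to escape: p1 at step 1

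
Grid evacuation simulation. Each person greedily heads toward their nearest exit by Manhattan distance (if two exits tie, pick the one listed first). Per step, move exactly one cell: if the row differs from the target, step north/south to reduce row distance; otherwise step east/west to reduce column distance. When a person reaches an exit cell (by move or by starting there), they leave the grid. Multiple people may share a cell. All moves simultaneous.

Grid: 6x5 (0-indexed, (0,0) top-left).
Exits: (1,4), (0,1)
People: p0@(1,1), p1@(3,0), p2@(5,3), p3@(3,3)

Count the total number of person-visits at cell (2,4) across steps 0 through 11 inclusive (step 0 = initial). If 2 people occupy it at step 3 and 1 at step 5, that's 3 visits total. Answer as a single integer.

Step 0: p0@(1,1) p1@(3,0) p2@(5,3) p3@(3,3) -> at (2,4): 0 [-], cum=0
Step 1: p0@ESC p1@(2,0) p2@(4,3) p3@(2,3) -> at (2,4): 0 [-], cum=0
Step 2: p0@ESC p1@(1,0) p2@(3,3) p3@(1,3) -> at (2,4): 0 [-], cum=0
Step 3: p0@ESC p1@(0,0) p2@(2,3) p3@ESC -> at (2,4): 0 [-], cum=0
Step 4: p0@ESC p1@ESC p2@(1,3) p3@ESC -> at (2,4): 0 [-], cum=0
Step 5: p0@ESC p1@ESC p2@ESC p3@ESC -> at (2,4): 0 [-], cum=0
Total visits = 0

Answer: 0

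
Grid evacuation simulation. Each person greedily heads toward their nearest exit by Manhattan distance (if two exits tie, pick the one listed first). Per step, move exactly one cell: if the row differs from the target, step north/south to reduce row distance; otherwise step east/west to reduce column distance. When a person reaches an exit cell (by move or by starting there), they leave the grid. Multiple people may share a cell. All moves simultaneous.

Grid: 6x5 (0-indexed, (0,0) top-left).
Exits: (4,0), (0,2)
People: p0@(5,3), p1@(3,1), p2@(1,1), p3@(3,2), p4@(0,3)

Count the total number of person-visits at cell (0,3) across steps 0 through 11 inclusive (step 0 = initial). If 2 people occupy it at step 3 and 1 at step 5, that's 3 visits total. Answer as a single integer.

Answer: 1

Derivation:
Step 0: p0@(5,3) p1@(3,1) p2@(1,1) p3@(3,2) p4@(0,3) -> at (0,3): 1 [p4], cum=1
Step 1: p0@(4,3) p1@(4,1) p2@(0,1) p3@(4,2) p4@ESC -> at (0,3): 0 [-], cum=1
Step 2: p0@(4,2) p1@ESC p2@ESC p3@(4,1) p4@ESC -> at (0,3): 0 [-], cum=1
Step 3: p0@(4,1) p1@ESC p2@ESC p3@ESC p4@ESC -> at (0,3): 0 [-], cum=1
Step 4: p0@ESC p1@ESC p2@ESC p3@ESC p4@ESC -> at (0,3): 0 [-], cum=1
Total visits = 1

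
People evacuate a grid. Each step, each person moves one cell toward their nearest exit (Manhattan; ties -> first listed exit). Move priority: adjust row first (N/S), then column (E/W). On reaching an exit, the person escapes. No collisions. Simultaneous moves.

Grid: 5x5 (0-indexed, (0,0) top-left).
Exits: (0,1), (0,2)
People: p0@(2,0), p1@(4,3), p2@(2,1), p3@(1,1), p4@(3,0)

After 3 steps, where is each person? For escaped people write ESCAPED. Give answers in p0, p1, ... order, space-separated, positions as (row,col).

Step 1: p0:(2,0)->(1,0) | p1:(4,3)->(3,3) | p2:(2,1)->(1,1) | p3:(1,1)->(0,1)->EXIT | p4:(3,0)->(2,0)
Step 2: p0:(1,0)->(0,0) | p1:(3,3)->(2,3) | p2:(1,1)->(0,1)->EXIT | p3:escaped | p4:(2,0)->(1,0)
Step 3: p0:(0,0)->(0,1)->EXIT | p1:(2,3)->(1,3) | p2:escaped | p3:escaped | p4:(1,0)->(0,0)

ESCAPED (1,3) ESCAPED ESCAPED (0,0)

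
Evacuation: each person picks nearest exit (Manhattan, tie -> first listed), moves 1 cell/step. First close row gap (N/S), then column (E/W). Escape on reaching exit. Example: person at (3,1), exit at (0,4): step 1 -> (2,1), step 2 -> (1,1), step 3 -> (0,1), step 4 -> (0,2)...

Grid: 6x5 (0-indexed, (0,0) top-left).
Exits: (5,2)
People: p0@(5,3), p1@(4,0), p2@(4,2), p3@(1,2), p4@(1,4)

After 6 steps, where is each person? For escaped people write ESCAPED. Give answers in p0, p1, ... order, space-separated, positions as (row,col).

Step 1: p0:(5,3)->(5,2)->EXIT | p1:(4,0)->(5,0) | p2:(4,2)->(5,2)->EXIT | p3:(1,2)->(2,2) | p4:(1,4)->(2,4)
Step 2: p0:escaped | p1:(5,0)->(5,1) | p2:escaped | p3:(2,2)->(3,2) | p4:(2,4)->(3,4)
Step 3: p0:escaped | p1:(5,1)->(5,2)->EXIT | p2:escaped | p3:(3,2)->(4,2) | p4:(3,4)->(4,4)
Step 4: p0:escaped | p1:escaped | p2:escaped | p3:(4,2)->(5,2)->EXIT | p4:(4,4)->(5,4)
Step 5: p0:escaped | p1:escaped | p2:escaped | p3:escaped | p4:(5,4)->(5,3)
Step 6: p0:escaped | p1:escaped | p2:escaped | p3:escaped | p4:(5,3)->(5,2)->EXIT

ESCAPED ESCAPED ESCAPED ESCAPED ESCAPED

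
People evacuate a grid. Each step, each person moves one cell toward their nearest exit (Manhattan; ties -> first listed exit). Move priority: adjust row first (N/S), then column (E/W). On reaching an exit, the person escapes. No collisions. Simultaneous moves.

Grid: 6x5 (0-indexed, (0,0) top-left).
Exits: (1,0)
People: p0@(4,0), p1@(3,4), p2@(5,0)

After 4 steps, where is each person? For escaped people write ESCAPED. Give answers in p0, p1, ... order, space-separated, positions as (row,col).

Step 1: p0:(4,0)->(3,0) | p1:(3,4)->(2,4) | p2:(5,0)->(4,0)
Step 2: p0:(3,0)->(2,0) | p1:(2,4)->(1,4) | p2:(4,0)->(3,0)
Step 3: p0:(2,0)->(1,0)->EXIT | p1:(1,4)->(1,3) | p2:(3,0)->(2,0)
Step 4: p0:escaped | p1:(1,3)->(1,2) | p2:(2,0)->(1,0)->EXIT

ESCAPED (1,2) ESCAPED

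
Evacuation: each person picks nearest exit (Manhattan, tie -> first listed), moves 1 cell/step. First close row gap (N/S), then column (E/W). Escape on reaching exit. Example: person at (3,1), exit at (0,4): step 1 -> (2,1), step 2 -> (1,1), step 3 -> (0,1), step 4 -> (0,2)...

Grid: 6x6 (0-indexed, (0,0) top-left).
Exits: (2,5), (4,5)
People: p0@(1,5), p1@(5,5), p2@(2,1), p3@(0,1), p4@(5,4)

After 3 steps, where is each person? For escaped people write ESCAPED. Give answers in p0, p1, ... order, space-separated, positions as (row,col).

Step 1: p0:(1,5)->(2,5)->EXIT | p1:(5,5)->(4,5)->EXIT | p2:(2,1)->(2,2) | p3:(0,1)->(1,1) | p4:(5,4)->(4,4)
Step 2: p0:escaped | p1:escaped | p2:(2,2)->(2,3) | p3:(1,1)->(2,1) | p4:(4,4)->(4,5)->EXIT
Step 3: p0:escaped | p1:escaped | p2:(2,3)->(2,4) | p3:(2,1)->(2,2) | p4:escaped

ESCAPED ESCAPED (2,4) (2,2) ESCAPED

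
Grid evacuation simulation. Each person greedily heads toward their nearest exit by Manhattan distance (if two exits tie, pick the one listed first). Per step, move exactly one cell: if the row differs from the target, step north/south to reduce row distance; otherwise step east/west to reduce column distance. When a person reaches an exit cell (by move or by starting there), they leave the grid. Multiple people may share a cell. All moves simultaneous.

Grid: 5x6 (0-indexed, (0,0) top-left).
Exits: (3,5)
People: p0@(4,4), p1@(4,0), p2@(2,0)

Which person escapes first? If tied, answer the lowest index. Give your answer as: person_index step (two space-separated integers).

Step 1: p0:(4,4)->(3,4) | p1:(4,0)->(3,0) | p2:(2,0)->(3,0)
Step 2: p0:(3,4)->(3,5)->EXIT | p1:(3,0)->(3,1) | p2:(3,0)->(3,1)
Step 3: p0:escaped | p1:(3,1)->(3,2) | p2:(3,1)->(3,2)
Step 4: p0:escaped | p1:(3,2)->(3,3) | p2:(3,2)->(3,3)
Step 5: p0:escaped | p1:(3,3)->(3,4) | p2:(3,3)->(3,4)
Step 6: p0:escaped | p1:(3,4)->(3,5)->EXIT | p2:(3,4)->(3,5)->EXIT
Exit steps: [2, 6, 6]
First to escape: p0 at step 2

Answer: 0 2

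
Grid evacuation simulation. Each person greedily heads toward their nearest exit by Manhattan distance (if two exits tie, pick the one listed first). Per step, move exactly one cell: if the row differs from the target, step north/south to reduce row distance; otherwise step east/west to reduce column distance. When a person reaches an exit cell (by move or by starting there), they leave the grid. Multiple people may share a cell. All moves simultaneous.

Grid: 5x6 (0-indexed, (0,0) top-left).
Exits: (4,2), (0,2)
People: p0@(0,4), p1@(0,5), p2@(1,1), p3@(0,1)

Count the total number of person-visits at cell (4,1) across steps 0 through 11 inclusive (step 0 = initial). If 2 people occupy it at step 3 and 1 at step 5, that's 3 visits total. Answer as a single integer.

Step 0: p0@(0,4) p1@(0,5) p2@(1,1) p3@(0,1) -> at (4,1): 0 [-], cum=0
Step 1: p0@(0,3) p1@(0,4) p2@(0,1) p3@ESC -> at (4,1): 0 [-], cum=0
Step 2: p0@ESC p1@(0,3) p2@ESC p3@ESC -> at (4,1): 0 [-], cum=0
Step 3: p0@ESC p1@ESC p2@ESC p3@ESC -> at (4,1): 0 [-], cum=0
Total visits = 0

Answer: 0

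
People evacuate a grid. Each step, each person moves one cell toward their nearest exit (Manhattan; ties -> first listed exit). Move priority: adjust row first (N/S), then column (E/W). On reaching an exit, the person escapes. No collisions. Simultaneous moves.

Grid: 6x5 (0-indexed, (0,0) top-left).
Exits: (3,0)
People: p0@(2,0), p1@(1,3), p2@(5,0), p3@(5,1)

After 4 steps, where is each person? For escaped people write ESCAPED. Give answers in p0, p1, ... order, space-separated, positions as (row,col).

Step 1: p0:(2,0)->(3,0)->EXIT | p1:(1,3)->(2,3) | p2:(5,0)->(4,0) | p3:(5,1)->(4,1)
Step 2: p0:escaped | p1:(2,3)->(3,3) | p2:(4,0)->(3,0)->EXIT | p3:(4,1)->(3,1)
Step 3: p0:escaped | p1:(3,3)->(3,2) | p2:escaped | p3:(3,1)->(3,0)->EXIT
Step 4: p0:escaped | p1:(3,2)->(3,1) | p2:escaped | p3:escaped

ESCAPED (3,1) ESCAPED ESCAPED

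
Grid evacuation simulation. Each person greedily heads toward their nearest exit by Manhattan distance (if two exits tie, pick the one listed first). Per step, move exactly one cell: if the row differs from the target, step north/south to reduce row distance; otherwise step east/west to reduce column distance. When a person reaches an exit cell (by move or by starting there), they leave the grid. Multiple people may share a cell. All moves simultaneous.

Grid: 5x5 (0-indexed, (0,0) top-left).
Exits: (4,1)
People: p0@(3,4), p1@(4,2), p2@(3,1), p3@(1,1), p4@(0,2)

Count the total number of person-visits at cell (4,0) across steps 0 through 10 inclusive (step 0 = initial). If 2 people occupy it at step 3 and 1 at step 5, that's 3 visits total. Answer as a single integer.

Answer: 0

Derivation:
Step 0: p0@(3,4) p1@(4,2) p2@(3,1) p3@(1,1) p4@(0,2) -> at (4,0): 0 [-], cum=0
Step 1: p0@(4,4) p1@ESC p2@ESC p3@(2,1) p4@(1,2) -> at (4,0): 0 [-], cum=0
Step 2: p0@(4,3) p1@ESC p2@ESC p3@(3,1) p4@(2,2) -> at (4,0): 0 [-], cum=0
Step 3: p0@(4,2) p1@ESC p2@ESC p3@ESC p4@(3,2) -> at (4,0): 0 [-], cum=0
Step 4: p0@ESC p1@ESC p2@ESC p3@ESC p4@(4,2) -> at (4,0): 0 [-], cum=0
Step 5: p0@ESC p1@ESC p2@ESC p3@ESC p4@ESC -> at (4,0): 0 [-], cum=0
Total visits = 0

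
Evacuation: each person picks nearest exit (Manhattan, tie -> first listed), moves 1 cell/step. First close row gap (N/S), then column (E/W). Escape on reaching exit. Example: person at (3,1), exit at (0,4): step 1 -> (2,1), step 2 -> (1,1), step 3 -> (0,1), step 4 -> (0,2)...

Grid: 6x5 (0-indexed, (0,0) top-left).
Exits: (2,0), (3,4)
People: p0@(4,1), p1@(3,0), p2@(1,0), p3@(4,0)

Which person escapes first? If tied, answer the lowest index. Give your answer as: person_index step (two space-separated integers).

Step 1: p0:(4,1)->(3,1) | p1:(3,0)->(2,0)->EXIT | p2:(1,0)->(2,0)->EXIT | p3:(4,0)->(3,0)
Step 2: p0:(3,1)->(2,1) | p1:escaped | p2:escaped | p3:(3,0)->(2,0)->EXIT
Step 3: p0:(2,1)->(2,0)->EXIT | p1:escaped | p2:escaped | p3:escaped
Exit steps: [3, 1, 1, 2]
First to escape: p1 at step 1

Answer: 1 1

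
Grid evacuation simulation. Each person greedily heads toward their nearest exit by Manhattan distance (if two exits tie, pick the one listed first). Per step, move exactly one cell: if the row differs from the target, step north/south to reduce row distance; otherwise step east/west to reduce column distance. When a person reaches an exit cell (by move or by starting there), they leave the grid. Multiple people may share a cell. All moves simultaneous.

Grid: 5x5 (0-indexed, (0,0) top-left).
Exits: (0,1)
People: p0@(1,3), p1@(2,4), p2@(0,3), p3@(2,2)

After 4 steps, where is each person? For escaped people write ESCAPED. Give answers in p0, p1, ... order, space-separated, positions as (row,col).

Step 1: p0:(1,3)->(0,3) | p1:(2,4)->(1,4) | p2:(0,3)->(0,2) | p3:(2,2)->(1,2)
Step 2: p0:(0,3)->(0,2) | p1:(1,4)->(0,4) | p2:(0,2)->(0,1)->EXIT | p3:(1,2)->(0,2)
Step 3: p0:(0,2)->(0,1)->EXIT | p1:(0,4)->(0,3) | p2:escaped | p3:(0,2)->(0,1)->EXIT
Step 4: p0:escaped | p1:(0,3)->(0,2) | p2:escaped | p3:escaped

ESCAPED (0,2) ESCAPED ESCAPED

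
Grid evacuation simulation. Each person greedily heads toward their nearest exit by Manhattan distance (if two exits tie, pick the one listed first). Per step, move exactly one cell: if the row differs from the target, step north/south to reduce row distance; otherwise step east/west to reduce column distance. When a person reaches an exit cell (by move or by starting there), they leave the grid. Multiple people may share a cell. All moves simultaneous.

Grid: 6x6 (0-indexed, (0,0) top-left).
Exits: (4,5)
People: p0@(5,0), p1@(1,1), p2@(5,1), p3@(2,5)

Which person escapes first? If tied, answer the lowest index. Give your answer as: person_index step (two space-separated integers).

Step 1: p0:(5,0)->(4,0) | p1:(1,1)->(2,1) | p2:(5,1)->(4,1) | p3:(2,5)->(3,5)
Step 2: p0:(4,0)->(4,1) | p1:(2,1)->(3,1) | p2:(4,1)->(4,2) | p3:(3,5)->(4,5)->EXIT
Step 3: p0:(4,1)->(4,2) | p1:(3,1)->(4,1) | p2:(4,2)->(4,3) | p3:escaped
Step 4: p0:(4,2)->(4,3) | p1:(4,1)->(4,2) | p2:(4,3)->(4,4) | p3:escaped
Step 5: p0:(4,3)->(4,4) | p1:(4,2)->(4,3) | p2:(4,4)->(4,5)->EXIT | p3:escaped
Step 6: p0:(4,4)->(4,5)->EXIT | p1:(4,3)->(4,4) | p2:escaped | p3:escaped
Step 7: p0:escaped | p1:(4,4)->(4,5)->EXIT | p2:escaped | p3:escaped
Exit steps: [6, 7, 5, 2]
First to escape: p3 at step 2

Answer: 3 2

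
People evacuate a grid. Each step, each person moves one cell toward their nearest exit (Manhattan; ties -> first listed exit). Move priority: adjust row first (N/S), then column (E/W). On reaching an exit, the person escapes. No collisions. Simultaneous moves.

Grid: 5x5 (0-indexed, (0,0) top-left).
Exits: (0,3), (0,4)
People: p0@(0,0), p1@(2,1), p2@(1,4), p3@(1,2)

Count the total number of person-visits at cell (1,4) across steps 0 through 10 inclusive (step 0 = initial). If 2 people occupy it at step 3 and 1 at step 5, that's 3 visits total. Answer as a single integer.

Step 0: p0@(0,0) p1@(2,1) p2@(1,4) p3@(1,2) -> at (1,4): 1 [p2], cum=1
Step 1: p0@(0,1) p1@(1,1) p2@ESC p3@(0,2) -> at (1,4): 0 [-], cum=1
Step 2: p0@(0,2) p1@(0,1) p2@ESC p3@ESC -> at (1,4): 0 [-], cum=1
Step 3: p0@ESC p1@(0,2) p2@ESC p3@ESC -> at (1,4): 0 [-], cum=1
Step 4: p0@ESC p1@ESC p2@ESC p3@ESC -> at (1,4): 0 [-], cum=1
Total visits = 1

Answer: 1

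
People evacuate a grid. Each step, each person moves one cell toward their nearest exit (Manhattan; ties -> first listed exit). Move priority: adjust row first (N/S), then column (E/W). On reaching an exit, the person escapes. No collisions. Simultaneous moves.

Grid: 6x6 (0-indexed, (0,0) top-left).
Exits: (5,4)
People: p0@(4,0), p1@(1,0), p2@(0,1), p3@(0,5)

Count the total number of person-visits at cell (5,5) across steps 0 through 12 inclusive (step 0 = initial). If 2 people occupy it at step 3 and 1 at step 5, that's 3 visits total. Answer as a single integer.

Step 0: p0@(4,0) p1@(1,0) p2@(0,1) p3@(0,5) -> at (5,5): 0 [-], cum=0
Step 1: p0@(5,0) p1@(2,0) p2@(1,1) p3@(1,5) -> at (5,5): 0 [-], cum=0
Step 2: p0@(5,1) p1@(3,0) p2@(2,1) p3@(2,5) -> at (5,5): 0 [-], cum=0
Step 3: p0@(5,2) p1@(4,0) p2@(3,1) p3@(3,5) -> at (5,5): 0 [-], cum=0
Step 4: p0@(5,3) p1@(5,0) p2@(4,1) p3@(4,5) -> at (5,5): 0 [-], cum=0
Step 5: p0@ESC p1@(5,1) p2@(5,1) p3@(5,5) -> at (5,5): 1 [p3], cum=1
Step 6: p0@ESC p1@(5,2) p2@(5,2) p3@ESC -> at (5,5): 0 [-], cum=1
Step 7: p0@ESC p1@(5,3) p2@(5,3) p3@ESC -> at (5,5): 0 [-], cum=1
Step 8: p0@ESC p1@ESC p2@ESC p3@ESC -> at (5,5): 0 [-], cum=1
Total visits = 1

Answer: 1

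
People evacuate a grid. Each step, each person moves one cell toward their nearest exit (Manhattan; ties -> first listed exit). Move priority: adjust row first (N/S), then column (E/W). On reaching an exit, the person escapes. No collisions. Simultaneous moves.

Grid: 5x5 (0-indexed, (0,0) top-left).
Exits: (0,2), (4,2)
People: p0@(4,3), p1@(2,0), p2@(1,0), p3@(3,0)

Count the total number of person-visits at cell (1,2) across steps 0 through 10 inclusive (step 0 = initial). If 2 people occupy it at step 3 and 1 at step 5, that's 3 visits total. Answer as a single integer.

Answer: 0

Derivation:
Step 0: p0@(4,3) p1@(2,0) p2@(1,0) p3@(3,0) -> at (1,2): 0 [-], cum=0
Step 1: p0@ESC p1@(1,0) p2@(0,0) p3@(4,0) -> at (1,2): 0 [-], cum=0
Step 2: p0@ESC p1@(0,0) p2@(0,1) p3@(4,1) -> at (1,2): 0 [-], cum=0
Step 3: p0@ESC p1@(0,1) p2@ESC p3@ESC -> at (1,2): 0 [-], cum=0
Step 4: p0@ESC p1@ESC p2@ESC p3@ESC -> at (1,2): 0 [-], cum=0
Total visits = 0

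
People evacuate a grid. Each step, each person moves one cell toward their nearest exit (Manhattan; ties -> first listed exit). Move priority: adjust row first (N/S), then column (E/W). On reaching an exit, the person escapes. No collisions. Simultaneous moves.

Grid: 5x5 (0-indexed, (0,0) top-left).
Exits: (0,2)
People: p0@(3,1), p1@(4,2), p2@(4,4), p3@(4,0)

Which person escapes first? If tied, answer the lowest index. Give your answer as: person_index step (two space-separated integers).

Step 1: p0:(3,1)->(2,1) | p1:(4,2)->(3,2) | p2:(4,4)->(3,4) | p3:(4,0)->(3,0)
Step 2: p0:(2,1)->(1,1) | p1:(3,2)->(2,2) | p2:(3,4)->(2,4) | p3:(3,0)->(2,0)
Step 3: p0:(1,1)->(0,1) | p1:(2,2)->(1,2) | p2:(2,4)->(1,4) | p3:(2,0)->(1,0)
Step 4: p0:(0,1)->(0,2)->EXIT | p1:(1,2)->(0,2)->EXIT | p2:(1,4)->(0,4) | p3:(1,0)->(0,0)
Step 5: p0:escaped | p1:escaped | p2:(0,4)->(0,3) | p3:(0,0)->(0,1)
Step 6: p0:escaped | p1:escaped | p2:(0,3)->(0,2)->EXIT | p3:(0,1)->(0,2)->EXIT
Exit steps: [4, 4, 6, 6]
First to escape: p0 at step 4

Answer: 0 4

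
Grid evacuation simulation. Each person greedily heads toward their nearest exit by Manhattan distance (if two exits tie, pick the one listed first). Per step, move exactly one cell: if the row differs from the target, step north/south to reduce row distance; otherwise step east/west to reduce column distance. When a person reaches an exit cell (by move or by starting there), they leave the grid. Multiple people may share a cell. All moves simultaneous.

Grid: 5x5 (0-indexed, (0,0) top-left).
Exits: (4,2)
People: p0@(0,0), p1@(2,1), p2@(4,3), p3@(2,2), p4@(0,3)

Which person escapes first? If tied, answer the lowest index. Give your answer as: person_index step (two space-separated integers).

Answer: 2 1

Derivation:
Step 1: p0:(0,0)->(1,0) | p1:(2,1)->(3,1) | p2:(4,3)->(4,2)->EXIT | p3:(2,2)->(3,2) | p4:(0,3)->(1,3)
Step 2: p0:(1,0)->(2,0) | p1:(3,1)->(4,1) | p2:escaped | p3:(3,2)->(4,2)->EXIT | p4:(1,3)->(2,3)
Step 3: p0:(2,0)->(3,0) | p1:(4,1)->(4,2)->EXIT | p2:escaped | p3:escaped | p4:(2,3)->(3,3)
Step 4: p0:(3,0)->(4,0) | p1:escaped | p2:escaped | p3:escaped | p4:(3,3)->(4,3)
Step 5: p0:(4,0)->(4,1) | p1:escaped | p2:escaped | p3:escaped | p4:(4,3)->(4,2)->EXIT
Step 6: p0:(4,1)->(4,2)->EXIT | p1:escaped | p2:escaped | p3:escaped | p4:escaped
Exit steps: [6, 3, 1, 2, 5]
First to escape: p2 at step 1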